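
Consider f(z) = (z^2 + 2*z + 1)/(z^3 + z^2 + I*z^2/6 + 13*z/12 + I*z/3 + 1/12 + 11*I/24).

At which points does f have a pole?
The singularities of f are the zeros of the denominator. Factoring,
  z^3 + z^2 + I*z^2/6 + 13*z/12 + I*z/3 + 1/12 + 11*I/24 = (z + 1/2 - I)*(z + 1/2 + 2*I/3)*(z + I/2)
so the candidates are z = -1/2 + I, z = -1/2 - 2*I/3, z = -I/2.

Check the numerator P(z) = z^2 + 2*z + 1 at each one:
  P(-1/2 + I) = -3/4 + I ≠ 0, so z = -1/2 + I is a (simple) pole.
  P(-1/2 - 2*I/3) = -7/36 - 2*I/3 ≠ 0, so z = -1/2 - 2*I/3 is a (simple) pole.
  P(-I/2) = 3/4 - I ≠ 0, so z = -I/2 is a (simple) pole.

Poles of f: {-1/2 - 2*I/3, -1/2 + I, -I/2}

Final answer: {-1/2 - 2*I/3, -1/2 + I, -I/2}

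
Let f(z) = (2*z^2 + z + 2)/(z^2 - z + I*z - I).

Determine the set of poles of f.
The singularities of f are the zeros of the denominator. Factoring,
  z^2 - z + I*z - I = (z + I)*(z - 1)
so the candidates are z = -I, z = 1.

Check the numerator P(z) = 2*z^2 + z + 2 at each one:
  P(-I) = -I ≠ 0, so z = -I is a (simple) pole.
  P(1) = 5 ≠ 0, so z = 1 is a (simple) pole.

Poles of f: {-I, 1}

Final answer: {-I, 1}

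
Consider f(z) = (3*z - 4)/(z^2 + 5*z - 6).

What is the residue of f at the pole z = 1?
Write f(z) = P(z)/Q(z) with P(z) = 3*z - 4 and Q(z) = z^2 + 5*z - 6.
The denominator factors as Q(z) = (z - 1)*(z + 6), so z = 1 is a simple zero of Q and P is analytic there; z = 1 is therefore a simple pole and
  Res(f, z₀) = P(z₀)/Q'(z₀).

Q'(z) = 2*z + 5, so Q'(1) = 7.
P(1) = -1.

Res(f, 1) = (-1)/(7) = -1/7

Final answer: -1/7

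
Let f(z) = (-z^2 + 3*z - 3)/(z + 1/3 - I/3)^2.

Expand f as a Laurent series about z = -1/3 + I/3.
Put w = z - (-1/3 + I/3), i.e. z = w - 1/3 + I/3. The denominator is w^2, so it suffices to rewrite the numerator in powers of w.

P(z) = -z^2 + 3*z - 3
P(w - 1/3 + I/3) = -4 + 11*I/9 + (11/3 - 2*I/3)*w - w^2

Dividing each term by w^2:
  f = (-4 + 11*I/9)/w^2 + (11/3 - 2*I/3)/w - 1

Substituting back w = z + 1/3 - I/3:
  f(z) = (-4 + 11*I/9)/(z + 1/3 - I/3)^2 + (11/3 - 2*I/3)/(z + 1/3 - I/3) - 1

The series is finite because the numerator is a polynomial; the negative powers form the principal part, and the coefficient of 1/(z + 1/3 - I/3) gives Res(f, -1/3 + I/3) = 11/3 - 2*I/3.

Final answer: (-4 + 11*I/9)/(z + 1/3 - I/3)^2 + (11/3 - 2*I/3)/(z + 1/3 - I/3) - 1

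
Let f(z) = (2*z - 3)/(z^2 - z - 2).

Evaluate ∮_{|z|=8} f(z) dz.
By the residue theorem, ∮_C f(z) dz = 2πi · (sum of the residues of f at the poles inside |z| = 8).

The denominator factors as (z - 2)*(z + 1), so the singularities of f are simple poles at z = 2, z = -1.
  |2|² = 4 < 64 = 8², so this pole is inside the contour.
  |-1|² = 1 < 64 = 8², so this pole is inside the contour.

With P(z) = 2*z - 3 and Q(z) = z^2 - z - 2, each pole is simple, so Res(f, z₀) = P(z₀)/Q'(z₀) with Q'(z) = 2*z - 1.
  Res(f, 2) = P(2)/Q'(2) = (1)/(3) = 1/3
  Res(f, -1) = P(-1)/Q'(-1) = (-5)/(-3) = 5/3

Sum of residues inside C: 2
∮_C f(z) dz = 2πi · (2) = 4*I*pi

Final answer: 4*I*pi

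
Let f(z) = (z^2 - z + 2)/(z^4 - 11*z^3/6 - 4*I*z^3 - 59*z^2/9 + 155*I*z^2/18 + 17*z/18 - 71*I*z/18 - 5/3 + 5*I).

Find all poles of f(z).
The singularities of f are the zeros of the denominator. Factoring,
  z^4 - 11*z^3/6 - 4*I*z^3 - 59*z^2/9 + 155*I*z^2/18 + 17*z/18 - 71*I*z/18 - 5/3 + 5*I = (z - 3 - I)*(z - 1/3 - 2*I/3)*(z + 2*I/3)*(z + 3/2 - 3*I)
so the candidates are z = 3 + I, z = 1/3 + 2*I/3, z = -2*I/3, z = -3/2 + 3*I.

Check the numerator P(z) = z^2 - z + 2 at each one:
  P(3 + I) = 7 + 5*I ≠ 0, so z = 3 + I is a (simple) pole.
  P(1/3 + 2*I/3) = 4/3 - 2*I/9 ≠ 0, so z = 1/3 + 2*I/3 is a (simple) pole.
  P(-2*I/3) = 14/9 + 2*I/3 ≠ 0, so z = -2*I/3 is a (simple) pole.
  P(-3/2 + 3*I) = -13/4 - 12*I ≠ 0, so z = -3/2 + 3*I is a (simple) pole.

Poles of f: {-3/2 + 3*I, -2*I/3, 1/3 + 2*I/3, 3 + I}

Final answer: {-3/2 + 3*I, -2*I/3, 1/3 + 2*I/3, 3 + I}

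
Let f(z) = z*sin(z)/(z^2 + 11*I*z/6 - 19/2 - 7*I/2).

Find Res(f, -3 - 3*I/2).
Write f(z) = P(z)/Q(z) with P(z) = z*sin(z) and Q(z) = z^2 + 11*I*z/6 - 19/2 - 7*I/2.
The denominator factors as Q(z) = (z + 3 + 3*I/2)*(z - 3 + I/3), so z = -3 - 3*I/2 is a simple zero of Q and P is analytic there; z = -3 - 3*I/2 is therefore a simple pole and
  Res(f, z₀) = P(z₀)/Q'(z₀).

Q'(z) = 2*z + 11*I/6, so Q'(-3 - 3*I/2) = -6 - 7*I/6.
P(-3 - 3*I/2) = (3 + 3*I/2)*sin(3 + 3*I/2).

Res(f, -3 - 3*I/2) = ((3 + 3*I/2)*sin(3 + 3*I/2))/(-6 - 7*I/6) = (-711/1345 - 198*I/1345)*sin(3 + 3*I/2)

Final answer: (-711/1345 - 198*I/1345)*sin(3 + 3*I/2)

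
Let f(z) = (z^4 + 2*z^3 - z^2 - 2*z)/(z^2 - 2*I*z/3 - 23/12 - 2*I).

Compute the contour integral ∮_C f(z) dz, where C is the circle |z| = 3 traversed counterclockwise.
pi*(-302/27 - 31*I/9)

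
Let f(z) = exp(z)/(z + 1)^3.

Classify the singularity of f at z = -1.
Write f(z) = g(z)/(z + 1)^3 with g(z) = exp(z).
g is entire and g(-1) = exp(-1) ≠ 0, so no factor of (z + 1) cancels: the Laurent expansion of f about z = -1 starts at the power -3, i.e. lim_{z→z₀} (z - z₀)^3 f(z) = exp(-1) is finite and nonzero.
So z = -1 is a pole of order 3.

Final answer: pole of order 3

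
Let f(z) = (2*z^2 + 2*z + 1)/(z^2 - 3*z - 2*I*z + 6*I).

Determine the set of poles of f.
{2*I, 3}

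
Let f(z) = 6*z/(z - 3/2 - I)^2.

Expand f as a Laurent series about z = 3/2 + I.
Put w = z - (3/2 + I), i.e. z = w + 3/2 + I. The denominator is w^2, so it suffices to rewrite the numerator in powers of w.

P(z) = 6*z
P(w + 3/2 + I) = 9 + 6*I + 6*w

Dividing each term by w^2:
  f = (9 + 6*I)/w^2 + 6/w

Substituting back w = z - 3/2 - I:
  f(z) = (9 + 6*I)/(z - 3/2 - I)^2 + 6/(z - 3/2 - I)

The series is finite because the numerator is a polynomial; the negative powers form the principal part, and the coefficient of 1/(z - 3/2 - I) gives Res(f, 3/2 + I) = 6.

Final answer: (9 + 6*I)/(z - 3/2 - I)^2 + 6/(z - 3/2 - I)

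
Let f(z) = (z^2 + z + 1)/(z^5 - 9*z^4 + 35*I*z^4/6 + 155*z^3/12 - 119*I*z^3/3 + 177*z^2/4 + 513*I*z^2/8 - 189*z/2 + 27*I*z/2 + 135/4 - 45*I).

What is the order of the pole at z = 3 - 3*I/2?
Factor the denominator:
  z^5 - 9*z^4 + 35*I*z^4/6 + 155*z^3/12 - 119*I*z^3/3 + 177*z^2/4 + 513*I*z^2/8 - 189*z/2 + 27*I*z/2 + 135/4 - 45*I = (z - 3 + 3*I/2)^3*(z - 1 + I/3)*(z + 1 + I)

The numerator P(z) = z^2 + z + 1 has P(3 - 3*I/2) = 43/4 - 21*I/2 ≠ 0, so no factor of (z - 3 + 3*I/2) cancels.
Near z = 3 - 3*I/2 we can therefore write f(z) = g(z)/(z - 3 + 3*I/2)^3 with g analytic at 3 - 3*I/2 and g(3 - 3*I/2) ≠ 0 (g is the numerator divided by the remaining denominator factors).

Hence z = 3 - 3*I/2 is a pole of order 3.

Final answer: 3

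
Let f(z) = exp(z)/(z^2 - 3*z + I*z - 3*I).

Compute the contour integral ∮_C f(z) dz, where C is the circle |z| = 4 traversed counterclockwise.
pi*(-1/5 - 3*I/5)*exp(-I) + pi*(1/5 + 3*I/5)*exp(3)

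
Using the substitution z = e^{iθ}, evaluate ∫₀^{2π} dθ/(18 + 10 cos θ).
Let J = ∫₀^{2π} dθ/(18 + 10 cos θ).
Put z = e^{iθ}: then cos θ = (z + 1/z)/2, dθ = dz/(iz), and z runs once counterclockwise around |z| = 1:
  J = ∮_{|z|=1} 1/(18 + 10*(z + 1/z)/2) · dz/(iz) = (2/i) ∮_{|z|=1} dz/(10*z^2 + 36*z + 10).
The roots of 10*z^2 + 36*z + 10 are z = (-18 ± sqrt(18^2 - 10^2))/10, with sqrt(224) = 4*sqrt(14); their product is 1, so only z₊ = -9/5 + 2*sqrt(14)/5 lies inside the unit circle (z₋ = -9/5 - 2*sqrt(14)/5 lies outside).
z₊ is a simple zero of q(z) = 10*z^2 + 36*z + 10, so Res(1/q, z₊) = 1/q'(z₊) with q'(z) = 20*z + 36; and q'(z₊) = 10*(z₊ - z₋) = 8*sqrt(14).
Therefore J = (2/i) · 2πi · 1/(8*sqrt(14)) = 2*pi/(4*sqrt(14)) = sqrt(14)*pi/28

Final answer: sqrt(14)*pi/28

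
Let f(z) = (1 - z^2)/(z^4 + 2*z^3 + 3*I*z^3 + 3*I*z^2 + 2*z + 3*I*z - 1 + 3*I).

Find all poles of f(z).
{-1 - 2*I, -1 - I, -I, I}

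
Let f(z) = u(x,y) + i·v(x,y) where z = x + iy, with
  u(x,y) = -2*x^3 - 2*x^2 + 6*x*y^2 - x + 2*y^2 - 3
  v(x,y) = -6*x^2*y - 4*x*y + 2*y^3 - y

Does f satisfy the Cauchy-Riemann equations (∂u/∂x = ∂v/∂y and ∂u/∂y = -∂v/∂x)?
∂u/∂x = -6*x^2 - 4*x + 6*y^2 - 1
∂v/∂y = -6*x^2 - 4*x + 6*y^2 - 1
∂u/∂y = 12*x*y + 4*y
∂v/∂x = -12*x*y - 4*y
∂u/∂x = ∂v/∂y and ∂u/∂y = -∂v/∂x hold identically; f is analytic.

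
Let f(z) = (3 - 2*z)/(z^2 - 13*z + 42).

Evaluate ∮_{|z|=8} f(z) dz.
By the residue theorem, ∮_C f(z) dz = 2πi · (sum of the residues of f at the poles inside |z| = 8).

The denominator factors as (z - 6)*(z - 7), so the singularities of f are simple poles at z = 6, z = 7.
  |6|² = 36 < 64 = 8², so this pole is inside the contour.
  |7|² = 49 < 64 = 8², so this pole is inside the contour.

With P(z) = 3 - 2*z and Q(z) = z^2 - 13*z + 42, each pole is simple, so Res(f, z₀) = P(z₀)/Q'(z₀) with Q'(z) = 2*z - 13.
  Res(f, 6) = P(6)/Q'(6) = (-9)/(-1) = 9
  Res(f, 7) = P(7)/Q'(7) = (-11)/(1) = -11

Sum of residues inside C: -2
∮_C f(z) dz = 2πi · (-2) = -4*I*pi

Final answer: -4*I*pi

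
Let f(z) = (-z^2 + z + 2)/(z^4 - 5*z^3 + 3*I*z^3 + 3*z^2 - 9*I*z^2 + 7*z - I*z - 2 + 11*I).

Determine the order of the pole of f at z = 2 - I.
Factor the denominator:
  z^4 - 5*z^3 + 3*I*z^3 + 3*z^2 - 9*I*z^2 + 7*z - I*z - 2 + 11*I = (z - 2 + I)^3*(z + 1)

The numerator P(z) = -z^2 + z + 2 has P(2 - I) = 1 + 3*I ≠ 0, so no factor of (z - 2 + I) cancels.
Near z = 2 - I we can therefore write f(z) = g(z)/(z - 2 + I)^3 with g analytic at 2 - I and g(2 - I) ≠ 0 (g is the numerator divided by the remaining denominator factors).

Hence z = 2 - I is a pole of order 3.

Final answer: 3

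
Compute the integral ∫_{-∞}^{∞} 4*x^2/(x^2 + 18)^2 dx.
Let f(z) = 4*z^2/(z^2 + 18)^2. The denominator has no real zeros and deg Q - deg P = 2 ≥ 2, so the integral of f over the upper semicircle |z| = R tends to 0 as R → ∞. Closing the contour in the upper half-plane,
  ∫_{-∞}^{∞} f(x) dx = 2πi · Σ Res(f, z_k)  over the poles with Im z_k > 0.

Zeros of the denominator: z^2 + 18 = 0 gives z = ±3*sqrt(2)*I.
Upper half-plane: z = 3*sqrt(2)*I (a pole of order 2).

Write f(z) = g(z)/(z - 3*sqrt(2)*I)^2 with g(z) = 4*z^2/(z + 3*sqrt(2)*I)^2. For a double pole, Res(f, z₀) = g'(z₀):
  g'(z) = 24*sqrt(2)*I*z/(z + 3*sqrt(2)*I)^3
  Res(f, 3*sqrt(2)*I) = g'(3*sqrt(2)*I) = -sqrt(2)*I/6

∫_{-∞}^{∞} f(x) dx = 2πi · (-sqrt(2)*I/6) = sqrt(2)*pi/3

Final answer: sqrt(2)*pi/3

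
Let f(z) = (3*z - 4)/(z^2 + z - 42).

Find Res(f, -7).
Write f(z) = P(z)/Q(z) with P(z) = 3*z - 4 and Q(z) = z^2 + z - 42.
The denominator factors as Q(z) = (z - 6)*(z + 7), so z = -7 is a simple zero of Q and P is analytic there; z = -7 is therefore a simple pole and
  Res(f, z₀) = P(z₀)/Q'(z₀).

Q'(z) = 2*z + 1, so Q'(-7) = -13.
P(-7) = -25.

Res(f, -7) = (-25)/(-13) = 25/13

Final answer: 25/13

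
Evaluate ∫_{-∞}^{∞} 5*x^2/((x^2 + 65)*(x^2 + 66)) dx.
Let f(z) = 5*z^2/((z^2 + 65)*(z^2 + 66)). The denominator has no real zeros and deg Q - deg P = 2 ≥ 2, so the integral of f over the upper semicircle |z| = R tends to 0 as R → ∞. Closing the contour in the upper half-plane,
  ∫_{-∞}^{∞} f(x) dx = 2πi · Σ Res(f, z_k)  over the poles with Im z_k > 0.

Zeros of the denominator: z^2 + 66 = 0 gives z = ±sqrt(66)*I; z^2 + 65 = 0 gives z = ±sqrt(65)*I.
Upper half-plane: z = sqrt(65)*I, z = sqrt(66)*I (simple).

Each pole is a simple zero of Q(z) = z^4 + 131*z^2 + 4290, so Res(f, z₀) = P(z₀)/Q'(z₀) with P(z) = 5*z^2, Q'(z) = 4*z^3 + 262*z:
  Res(f, sqrt(65)*I) = (-325)/(2*sqrt(65)*I) = 5*sqrt(65)*I/2
  Res(f, sqrt(66)*I) = (-330)/(-2*sqrt(66)*I) = -5*sqrt(66)*I/2

Sum of residues: 5*I*(-sqrt(66) + sqrt(65))/2
∫_{-∞}^{∞} f(x) dx = 2πi · (5*I*(-sqrt(66) + sqrt(65))/2) = 5*pi*(-sqrt(65) + sqrt(66))

Final answer: 5*pi*(-sqrt(65) + sqrt(66))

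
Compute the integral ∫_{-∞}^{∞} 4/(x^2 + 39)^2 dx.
Let f(z) = 4/(z^2 + 39)^2. The denominator has no real zeros and deg Q - deg P = 4 ≥ 2, so the integral of f over the upper semicircle |z| = R tends to 0 as R → ∞. Closing the contour in the upper half-plane,
  ∫_{-∞}^{∞} f(x) dx = 2πi · Σ Res(f, z_k)  over the poles with Im z_k > 0.

Zeros of the denominator: z^2 + 39 = 0 gives z = ±sqrt(39)*I.
Upper half-plane: z = sqrt(39)*I (a pole of order 2).

Write f(z) = g(z)/(z - sqrt(39)*I)^2 with g(z) = 4/(z + sqrt(39)*I)^2. For a double pole, Res(f, z₀) = g'(z₀):
  g'(z) = -8/(z + sqrt(39)*I)^3
  Res(f, sqrt(39)*I) = g'(sqrt(39)*I) = -sqrt(39)*I/1521

∫_{-∞}^{∞} f(x) dx = 2πi · (-sqrt(39)*I/1521) = 2*sqrt(39)*pi/1521

Final answer: 2*sqrt(39)*pi/1521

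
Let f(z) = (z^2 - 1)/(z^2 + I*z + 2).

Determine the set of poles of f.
{-2*I, I}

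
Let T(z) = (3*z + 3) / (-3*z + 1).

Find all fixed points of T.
T(z) = z means 3*z + 3 = z*(-3*z + 1), i.e.
  -3*z^2 - 2*z - 3 = 0.
Discriminant: (-2)^2 - 4*(-3)*(-3) = -32, so the roots are complex conjugates.
  z = (2 ± I*sqrt(32))/(2*(-3))
Fixed points: {-1/3 - 2*sqrt(2)*I/3, -1/3 + 2*sqrt(2)*I/3}

Final answer: {-1/3 - 2*sqrt(2)*I/3, -1/3 + 2*sqrt(2)*I/3}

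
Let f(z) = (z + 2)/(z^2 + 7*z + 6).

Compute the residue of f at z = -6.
4/5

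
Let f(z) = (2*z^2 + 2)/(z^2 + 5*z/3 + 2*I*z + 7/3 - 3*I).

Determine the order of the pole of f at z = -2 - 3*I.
Factor the denominator:
  z^2 + 5*z/3 + 2*I*z + 7/3 - 3*I = (z + 2 + 3*I)*(z - 1/3 - I)

The numerator P(z) = 2*z^2 + 2 has P(-2 - 3*I) = -8 + 24*I ≠ 0, so no factor of (z + 2 + 3*I) cancels.
Near z = -2 - 3*I we can therefore write f(z) = g(z)/(z + 2 + 3*I) with g analytic at -2 - 3*I and g(-2 - 3*I) ≠ 0 (g is the numerator divided by the remaining denominator factors).

Hence z = -2 - 3*I is a pole of order 1.

Final answer: 1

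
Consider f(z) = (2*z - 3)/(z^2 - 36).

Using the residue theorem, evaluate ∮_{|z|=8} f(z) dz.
By the residue theorem, ∮_C f(z) dz = 2πi · (sum of the residues of f at the poles inside |z| = 8).

The denominator factors as (z - 6)*(z + 6), so the singularities of f are simple poles at z = 6, z = -6.
  |6|² = 36 < 64 = 8², so this pole is inside the contour.
  |-6|² = 36 < 64 = 8², so this pole is inside the contour.

With P(z) = 2*z - 3 and Q(z) = z^2 - 36, each pole is simple, so Res(f, z₀) = P(z₀)/Q'(z₀) with Q'(z) = 2*z.
  Res(f, 6) = P(6)/Q'(6) = (9)/(12) = 3/4
  Res(f, -6) = P(-6)/Q'(-6) = (-15)/(-12) = 5/4

Sum of residues inside C: 2
∮_C f(z) dz = 2πi · (2) = 4*I*pi

Final answer: 4*I*pi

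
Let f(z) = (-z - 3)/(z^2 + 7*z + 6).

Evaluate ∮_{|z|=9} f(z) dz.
By the residue theorem, ∮_C f(z) dz = 2πi · (sum of the residues of f at the poles inside |z| = 9).

The denominator factors as (z + 6)*(z + 1), so the singularities of f are simple poles at z = -6, z = -1.
  |-6|² = 36 < 81 = 9², so this pole is inside the contour.
  |-1|² = 1 < 81 = 9², so this pole is inside the contour.

With P(z) = -z - 3 and Q(z) = z^2 + 7*z + 6, each pole is simple, so Res(f, z₀) = P(z₀)/Q'(z₀) with Q'(z) = 2*z + 7.
  Res(f, -6) = P(-6)/Q'(-6) = (3)/(-5) = -3/5
  Res(f, -1) = P(-1)/Q'(-1) = (-2)/(5) = -2/5

Sum of residues inside C: -1
∮_C f(z) dz = 2πi · (-1) = -2*I*pi

Final answer: -2*I*pi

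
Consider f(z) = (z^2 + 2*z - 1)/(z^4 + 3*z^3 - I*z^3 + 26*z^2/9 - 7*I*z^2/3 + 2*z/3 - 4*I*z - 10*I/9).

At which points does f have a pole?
The singularities of f are the zeros of the denominator. Factoring,
  z^4 + 3*z^3 - I*z^3 + 26*z^2/9 - 7*I*z^2/3 + 2*z/3 - 4*I*z - 10*I/9 = (z + 1 + I)*(z - 1/3 - I)*(z + 2 - I)*(z + 1/3)
so the candidates are z = -1 - I, z = 1/3 + I, z = -2 + I, z = -1/3.

Check the numerator P(z) = z^2 + 2*z - 1 at each one:
  P(-1 - I) = -3 ≠ 0, so z = -1 - I is a (simple) pole.
  P(1/3 + I) = -11/9 + 8*I/3 ≠ 0, so z = 1/3 + I is a (simple) pole.
  P(-2 + I) = -2 - 2*I ≠ 0, so z = -2 + I is a (simple) pole.
  P(-1/3) = -14/9 ≠ 0, so z = -1/3 is a (simple) pole.

Poles of f: {-2 + I, -1 - I, -1/3, 1/3 + I}

Final answer: {-2 + I, -1 - I, -1/3, 1/3 + I}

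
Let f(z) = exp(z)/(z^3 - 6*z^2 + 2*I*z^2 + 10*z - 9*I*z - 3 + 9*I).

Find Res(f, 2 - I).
Write f(z) = P(z)/Q(z) with P(z) = exp(z) and Q(z) = z^3 - 6*z^2 + 2*I*z^2 + 10*z - 9*I*z - 3 + 9*I.
The denominator factors as Q(z) = (z - 3)*(z - 2 + I)*(z - 1 + I), so z = 2 - I is a simple zero of Q and P is analytic there; z = 2 - I is therefore a simple pole and
  Res(f, z₀) = P(z₀)/Q'(z₀).

Q'(z) = 3*z^2 - 12*z + 4*I*z + 10 - 9*I, so Q'(2 - I) = -1 - I.
P(2 - I) = exp(2 - I).

Res(f, 2 - I) = (exp(2 - I))/(-1 - I) = (-1/2 + I/2)*exp(2 - I)

Final answer: (-1/2 + I/2)*exp(2 - I)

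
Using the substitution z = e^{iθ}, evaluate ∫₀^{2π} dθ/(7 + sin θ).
Call the integral J. The integrand is 2π-periodic and we integrate over a full period, so shifting θ does not change the value (θ → θ + π/2 turns sin θ into cos θ). Hence
  J = ∫₀^{2π} dθ/(7 + cos θ).
Put z = e^{iθ}: then cos θ = (z + 1/z)/2, dθ = dz/(iz), and z runs once counterclockwise around |z| = 1:
  J = ∮_{|z|=1} 1/(7 + (z + 1/z)/2) · dz/(iz) = (2/i) ∮_{|z|=1} dz/(z^2 + 14*z + 1).
The roots of z^2 + 14*z + 1 are z = (-7 ± sqrt(7^2 - 1^2)), with sqrt(48) = 4*sqrt(3); their product is 1, so only z₊ = -7 + 4*sqrt(3) lies inside the unit circle (z₋ = -7 - 4*sqrt(3) lies outside).
z₊ is a simple zero of q(z) = z^2 + 14*z + 1, so Res(1/q, z₊) = 1/q'(z₊) with q'(z) = 2*z + 14; and q'(z₊) = (z₊ - z₋) = 8*sqrt(3).
Therefore J = (2/i) · 2πi · 1/(8*sqrt(3)) = 2*pi/(4*sqrt(3)) = sqrt(3)*pi/6

Final answer: sqrt(3)*pi/6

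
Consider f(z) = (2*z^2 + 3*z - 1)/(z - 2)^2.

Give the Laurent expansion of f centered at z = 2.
Put w = z - (2), i.e. z = w + 2. The denominator is w^2, so it suffices to rewrite the numerator in powers of w.

P(z) = 2*z^2 + 3*z - 1
P(w + 2) = 13 + 11*w + 2*w^2

Dividing each term by w^2:
  f = 13/w^2 + 11/w + 2

Substituting back w = z - 2:
  f(z) = 13/(z - 2)^2 + 11/(z - 2) + 2

The series is finite because the numerator is a polynomial; the negative powers form the principal part, and the coefficient of 1/(z - 2) gives Res(f, 2) = 11.

Final answer: 13/(z - 2)^2 + 11/(z - 2) + 2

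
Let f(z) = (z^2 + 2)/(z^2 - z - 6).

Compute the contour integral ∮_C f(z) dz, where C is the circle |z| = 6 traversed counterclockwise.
By the residue theorem, ∮_C f(z) dz = 2πi · (sum of the residues of f at the poles inside |z| = 6).

The denominator factors as (z + 2)*(z - 3), so the singularities of f are simple poles at z = -2, z = 3.
  |-2|² = 4 < 36 = 6², so this pole is inside the contour.
  |3|² = 9 < 36 = 6², so this pole is inside the contour.

With P(z) = z^2 + 2 and Q(z) = z^2 - z - 6, each pole is simple, so Res(f, z₀) = P(z₀)/Q'(z₀) with Q'(z) = 2*z - 1.
  Res(f, -2) = P(-2)/Q'(-2) = (6)/(-5) = -6/5
  Res(f, 3) = P(3)/Q'(3) = (11)/(5) = 11/5

Sum of residues inside C: 1
∮_C f(z) dz = 2πi · (1) = 2*I*pi

Final answer: 2*I*pi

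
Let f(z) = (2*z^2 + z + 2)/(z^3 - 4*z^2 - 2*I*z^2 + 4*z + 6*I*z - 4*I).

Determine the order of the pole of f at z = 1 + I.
2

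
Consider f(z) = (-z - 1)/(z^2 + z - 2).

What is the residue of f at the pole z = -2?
Write f(z) = P(z)/Q(z) with P(z) = -z - 1 and Q(z) = z^2 + z - 2.
The denominator factors as Q(z) = (z - 1)*(z + 2), so z = -2 is a simple zero of Q and P is analytic there; z = -2 is therefore a simple pole and
  Res(f, z₀) = P(z₀)/Q'(z₀).

Q'(z) = 2*z + 1, so Q'(-2) = -3.
P(-2) = 1.

Res(f, -2) = (1)/(-3) = -1/3

Final answer: -1/3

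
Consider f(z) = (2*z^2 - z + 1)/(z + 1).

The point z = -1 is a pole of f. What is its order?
Factor the denominator:
  z + 1 = (z + 1)

The numerator P(z) = 2*z^2 - z + 1 has P(-1) = 4 ≠ 0, so no factor of (z + 1) cancels.
Near z = -1 we can therefore write f(z) = g(z)/(z + 1) with g analytic at -1 and g(-1) ≠ 0 (g is just the numerator).

Hence z = -1 is a pole of order 1.

Final answer: 1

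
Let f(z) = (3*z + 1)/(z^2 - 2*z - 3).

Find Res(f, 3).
Write f(z) = P(z)/Q(z) with P(z) = 3*z + 1 and Q(z) = z^2 - 2*z - 3.
The denominator factors as Q(z) = (z - 3)*(z + 1), so z = 3 is a simple zero of Q and P is analytic there; z = 3 is therefore a simple pole and
  Res(f, z₀) = P(z₀)/Q'(z₀).

Q'(z) = 2*z - 2, so Q'(3) = 4.
P(3) = 10.

Res(f, 3) = (10)/(4) = 5/2

Final answer: 5/2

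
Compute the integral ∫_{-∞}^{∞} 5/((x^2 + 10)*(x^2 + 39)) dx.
Let f(z) = 5/((z^2 + 10)*(z^2 + 39)). The denominator has no real zeros and deg Q - deg P = 4 ≥ 2, so the integral of f over the upper semicircle |z| = R tends to 0 as R → ∞. Closing the contour in the upper half-plane,
  ∫_{-∞}^{∞} f(x) dx = 2πi · Σ Res(f, z_k)  over the poles with Im z_k > 0.

Zeros of the denominator: z^2 + 10 = 0 gives z = ±sqrt(10)*I; z^2 + 39 = 0 gives z = ±sqrt(39)*I.
Upper half-plane: z = sqrt(10)*I, z = sqrt(39)*I (simple).

Each pole is a simple zero of Q(z) = z^4 + 49*z^2 + 390, so Res(f, z₀) = P(z₀)/Q'(z₀) with P(z) = 5, Q'(z) = 4*z^3 + 98*z:
  Res(f, sqrt(10)*I) = (5)/(58*sqrt(10)*I) = -sqrt(10)*I/116
  Res(f, sqrt(39)*I) = (5)/(-58*sqrt(39)*I) = 5*sqrt(39)*I/2262

Sum of residues: I*(-39*sqrt(10) + 10*sqrt(39))/4524
∫_{-∞}^{∞} f(x) dx = 2πi · (I*(-39*sqrt(10) + 10*sqrt(39))/4524) = pi*(-10*sqrt(39) + 39*sqrt(10))/2262

Final answer: pi*(-10*sqrt(39) + 39*sqrt(10))/2262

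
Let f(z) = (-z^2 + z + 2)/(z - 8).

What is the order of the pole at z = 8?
1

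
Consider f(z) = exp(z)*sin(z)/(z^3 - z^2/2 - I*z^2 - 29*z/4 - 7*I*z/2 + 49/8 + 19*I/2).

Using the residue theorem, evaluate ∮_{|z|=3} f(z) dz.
pi*(4/15 - 8*I/15)*exp(3/2 + I)*sin(3/2 + I) + pi*(-4/13 + 6*I/13)*exp(2 + I/2)*sin(2 + I/2)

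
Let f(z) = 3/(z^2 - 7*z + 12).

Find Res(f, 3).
Write f(z) = P(z)/Q(z) with P(z) = 3 and Q(z) = z^2 - 7*z + 12.
The denominator factors as Q(z) = (z - 3)*(z - 4), so z = 3 is a simple zero of Q and P is analytic there; z = 3 is therefore a simple pole and
  Res(f, z₀) = P(z₀)/Q'(z₀).

Q'(z) = 2*z - 7, so Q'(3) = -1.
P(3) = 3.

Res(f, 3) = (3)/(-1) = -3

Final answer: -3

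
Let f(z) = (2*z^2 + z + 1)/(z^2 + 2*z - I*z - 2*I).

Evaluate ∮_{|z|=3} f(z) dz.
pi*(-4 - 6*I)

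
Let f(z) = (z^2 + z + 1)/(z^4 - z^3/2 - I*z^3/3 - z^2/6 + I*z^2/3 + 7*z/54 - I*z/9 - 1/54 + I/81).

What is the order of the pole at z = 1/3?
3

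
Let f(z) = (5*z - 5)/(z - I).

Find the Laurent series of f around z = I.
Put w = z - (I), i.e. z = w + I. The denominator is w, so it suffices to rewrite the numerator in powers of w.

P(z) = 5*z - 5
P(w + I) = -5 + 5*I + 5*w

Dividing each term by w:
  f = (-5 + 5*I)/w + 5

Substituting back w = z - I:
  f(z) = (-5 + 5*I)/(z - I) + 5

The series is finite because the numerator is a polynomial; the negative powers form the principal part, and the coefficient of 1/(z - I) gives Res(f, I) = -5 + 5*I.

Final answer: (-5 + 5*I)/(z - I) + 5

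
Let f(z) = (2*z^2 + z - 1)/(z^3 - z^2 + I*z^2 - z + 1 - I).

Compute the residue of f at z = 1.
Write f(z) = P(z)/Q(z) with P(z) = 2*z^2 + z - 1 and Q(z) = z^3 - z^2 + I*z^2 - z + 1 - I.
The denominator factors as Q(z) = (z + 1)*(z - 1)*(z - 1 + I), so z = 1 is a simple zero of Q and P is analytic there; z = 1 is therefore a simple pole and
  Res(f, z₀) = P(z₀)/Q'(z₀).

Q'(z) = 3*z^2 - 2*z + 2*I*z - 1, so Q'(1) = 2*I.
P(1) = 2.

Res(f, 1) = (2)/(2*I) = -I

Final answer: -I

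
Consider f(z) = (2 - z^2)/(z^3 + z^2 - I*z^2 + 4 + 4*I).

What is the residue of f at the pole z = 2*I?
-3/5 - 3*I/10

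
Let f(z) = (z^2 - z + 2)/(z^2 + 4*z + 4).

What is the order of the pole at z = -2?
2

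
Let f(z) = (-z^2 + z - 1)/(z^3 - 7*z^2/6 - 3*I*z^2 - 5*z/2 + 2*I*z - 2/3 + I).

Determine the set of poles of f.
The singularities of f are the zeros of the denominator. Factoring,
  z^3 - 7*z^2/6 - 3*I*z^2 - 5*z/2 + 2*I*z - 2/3 + I = (z - 2*I)*(z + 1/3)*(z - 3/2 - I)
so the candidates are z = 2*I, z = -1/3, z = 3/2 + I.

Check the numerator P(z) = -z^2 + z - 1 at each one:
  P(2*I) = 3 + 2*I ≠ 0, so z = 2*I is a (simple) pole.
  P(-1/3) = -13/9 ≠ 0, so z = -1/3 is a (simple) pole.
  P(3/2 + I) = -3/4 - 2*I ≠ 0, so z = 3/2 + I is a (simple) pole.

Poles of f: {-1/3, 2*I, 3/2 + I}

Final answer: {-1/3, 2*I, 3/2 + I}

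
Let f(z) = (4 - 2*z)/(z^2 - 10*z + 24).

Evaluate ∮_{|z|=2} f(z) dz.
By the residue theorem, ∮_C f(z) dz = 2πi · (sum of the residues of f at the poles inside |z| = 2).

The denominator factors as (z - 4)*(z - 6), so the singularities of f are simple poles at z = 4, z = 6.
  |4|² = 16 > 4 = 2², so this pole is outside the contour.
  |6|² = 36 > 4 = 2², so this pole is outside the contour.

No pole lies inside the contour, so f is analytic on and inside C and the integral is 0 (Cauchy's theorem).

Final answer: 0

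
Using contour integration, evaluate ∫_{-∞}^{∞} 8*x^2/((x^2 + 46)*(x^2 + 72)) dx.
Let f(z) = 8*z^2/((z^2 + 46)*(z^2 + 72)). The denominator has no real zeros and deg Q - deg P = 2 ≥ 2, so the integral of f over the upper semicircle |z| = R tends to 0 as R → ∞. Closing the contour in the upper half-plane,
  ∫_{-∞}^{∞} f(x) dx = 2πi · Σ Res(f, z_k)  over the poles with Im z_k > 0.

Zeros of the denominator: z^2 + 46 = 0 gives z = ±sqrt(46)*I; z^2 + 72 = 0 gives z = ±6*sqrt(2)*I.
Upper half-plane: z = 6*sqrt(2)*I, z = sqrt(46)*I (simple).

Each pole is a simple zero of Q(z) = z^4 + 118*z^2 + 3312, so Res(f, z₀) = P(z₀)/Q'(z₀) with P(z) = 8*z^2, Q'(z) = 4*z^3 + 236*z:
  Res(f, 6*sqrt(2)*I) = (-576)/(-312*sqrt(2)*I) = -12*sqrt(2)*I/13
  Res(f, sqrt(46)*I) = (-368)/(52*sqrt(46)*I) = 2*sqrt(46)*I/13

Sum of residues: 2*I*(-6*sqrt(2) + sqrt(46))/13
∫_{-∞}^{∞} f(x) dx = 2πi · (2*I*(-6*sqrt(2) + sqrt(46))/13) = 4*pi*(-sqrt(46) + 6*sqrt(2))/13

Final answer: 4*pi*(-sqrt(46) + 6*sqrt(2))/13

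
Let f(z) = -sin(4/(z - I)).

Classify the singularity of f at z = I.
Let u = z - I. Then
  sin(4/u) = Σ_{k≥0} (-1)^k (4)^(2k+1)/((2k+1)!·u^(2k+1)) = 4/u - 32/(3*u^3) + 128/(15*u^5) + ...
which has infinitely many negative powers of u, so sin(4/(z - I)) has an essential singularity at z = I.
So the singularity is essential.

Final answer: essential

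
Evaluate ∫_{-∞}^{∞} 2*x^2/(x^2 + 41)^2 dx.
Let f(z) = 2*z^2/(z^2 + 41)^2. The denominator has no real zeros and deg Q - deg P = 2 ≥ 2, so the integral of f over the upper semicircle |z| = R tends to 0 as R → ∞. Closing the contour in the upper half-plane,
  ∫_{-∞}^{∞} f(x) dx = 2πi · Σ Res(f, z_k)  over the poles with Im z_k > 0.

Zeros of the denominator: z^2 + 41 = 0 gives z = ±sqrt(41)*I.
Upper half-plane: z = sqrt(41)*I (a pole of order 2).

Write f(z) = g(z)/(z - sqrt(41)*I)^2 with g(z) = 2*z^2/(z + sqrt(41)*I)^2. For a double pole, Res(f, z₀) = g'(z₀):
  g'(z) = 4*sqrt(41)*I*z/(z + sqrt(41)*I)^3
  Res(f, sqrt(41)*I) = g'(sqrt(41)*I) = -sqrt(41)*I/82

∫_{-∞}^{∞} f(x) dx = 2πi · (-sqrt(41)*I/82) = sqrt(41)*pi/41

Final answer: sqrt(41)*pi/41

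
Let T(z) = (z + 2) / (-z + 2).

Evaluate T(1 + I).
1 + 2*I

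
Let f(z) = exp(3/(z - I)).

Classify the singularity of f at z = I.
Let u = z - I. Then
  e^(3/u) = Σ_{k≥0} (3)^k/(k!·u^k) = 1 + 3/u + 9/(2*u^2) + 9/(2*u^3) + ...
which has infinitely many negative powers of u, so exp(3/(z - I)) has an essential singularity at z = I.
So the singularity is essential.

Final answer: essential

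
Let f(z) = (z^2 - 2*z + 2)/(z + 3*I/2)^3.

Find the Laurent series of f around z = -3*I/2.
Put w = z - (-3*I/2), i.e. z = w - 3*I/2. The denominator is w^3, so it suffices to rewrite the numerator in powers of w.

P(z) = z^2 - 2*z + 2
P(w - 3*I/2) = -1/4 + 3*I + (-2 - 3*I)*w + w^2

Dividing each term by w^3:
  f = (-1/4 + 3*I)/w^3 + (-2 - 3*I)/w^2 + 1/w

Substituting back w = z + 3*I/2:
  f(z) = (-1/4 + 3*I)/(z + 3*I/2)^3 + (-2 - 3*I)/(z + 3*I/2)^2 + 1/(z + 3*I/2)

The series is finite because the numerator is a polynomial; the negative powers form the principal part, and the coefficient of 1/(z + 3*I/2) gives Res(f, -3*I/2) = 1.

Final answer: (-1/4 + 3*I)/(z + 3*I/2)^3 + (-2 - 3*I)/(z + 3*I/2)^2 + 1/(z + 3*I/2)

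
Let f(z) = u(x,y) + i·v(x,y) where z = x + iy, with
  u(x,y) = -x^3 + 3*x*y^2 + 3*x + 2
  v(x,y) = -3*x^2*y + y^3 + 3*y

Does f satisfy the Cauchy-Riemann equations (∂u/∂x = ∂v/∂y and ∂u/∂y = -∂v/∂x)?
∂u/∂x = -3*x^2 + 3*y^2 + 3
∂v/∂y = -3*x^2 + 3*y^2 + 3
∂u/∂y = 6*x*y
∂v/∂x = -6*x*y
∂u/∂x = ∂v/∂y and ∂u/∂y = -∂v/∂x hold identically; f is analytic.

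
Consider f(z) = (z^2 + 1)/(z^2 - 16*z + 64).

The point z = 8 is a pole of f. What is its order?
Factor the denominator:
  z^2 - 16*z + 64 = (z - 8)^2

The numerator P(z) = z^2 + 1 has P(8) = 65 ≠ 0, so no factor of (z - 8) cancels.
Near z = 8 we can therefore write f(z) = g(z)/(z - 8)^2 with g analytic at 8 and g(8) ≠ 0 (g is just the numerator).

Hence z = 8 is a pole of order 2.

Final answer: 2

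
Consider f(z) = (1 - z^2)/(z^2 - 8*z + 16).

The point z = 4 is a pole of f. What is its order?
Factor the denominator:
  z^2 - 8*z + 16 = (z - 4)^2

The numerator P(z) = 1 - z^2 has P(4) = -15 ≠ 0, so no factor of (z - 4) cancels.
Near z = 4 we can therefore write f(z) = g(z)/(z - 4)^2 with g analytic at 4 and g(4) ≠ 0 (g is just the numerator).

Hence z = 4 is a pole of order 2.

Final answer: 2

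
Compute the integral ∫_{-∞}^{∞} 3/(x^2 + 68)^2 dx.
Let f(z) = 3/(z^2 + 68)^2. The denominator has no real zeros and deg Q - deg P = 4 ≥ 2, so the integral of f over the upper semicircle |z| = R tends to 0 as R → ∞. Closing the contour in the upper half-plane,
  ∫_{-∞}^{∞} f(x) dx = 2πi · Σ Res(f, z_k)  over the poles with Im z_k > 0.

Zeros of the denominator: z^2 + 68 = 0 gives z = ±2*sqrt(17)*I.
Upper half-plane: z = 2*sqrt(17)*I (a pole of order 2).

Write f(z) = g(z)/(z - 2*sqrt(17)*I)^2 with g(z) = 3/(z + 2*sqrt(17)*I)^2. For a double pole, Res(f, z₀) = g'(z₀):
  g'(z) = -6/(z + 2*sqrt(17)*I)^3
  Res(f, 2*sqrt(17)*I) = g'(2*sqrt(17)*I) = -3*sqrt(17)*I/9248

∫_{-∞}^{∞} f(x) dx = 2πi · (-3*sqrt(17)*I/9248) = 3*sqrt(17)*pi/4624

Final answer: 3*sqrt(17)*pi/4624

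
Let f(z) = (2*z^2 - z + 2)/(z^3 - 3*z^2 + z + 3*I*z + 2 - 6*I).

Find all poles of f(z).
The singularities of f are the zeros of the denominator. Factoring,
  z^3 - 3*z^2 + z + 3*I*z + 2 - 6*I = (z - 2)*(z - 2 + I)*(z + 1 - I)
so the candidates are z = 2, z = 2 - I, z = -1 + I.

Check the numerator P(z) = 2*z^2 - z + 2 at each one:
  P(2) = 8 ≠ 0, so z = 2 is a (simple) pole.
  P(2 - I) = 6 - 7*I ≠ 0, so z = 2 - I is a (simple) pole.
  P(-1 + I) = 3 - 5*I ≠ 0, so z = -1 + I is a (simple) pole.

Poles of f: {-1 + I, 2 - I, 2}

Final answer: {-1 + I, 2 - I, 2}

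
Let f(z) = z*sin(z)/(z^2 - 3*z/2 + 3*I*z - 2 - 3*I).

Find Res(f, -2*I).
(12/13 - 8*I/13)*sinh(2)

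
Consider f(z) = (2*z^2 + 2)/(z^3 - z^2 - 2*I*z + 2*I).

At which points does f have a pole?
The singularities of f are the zeros of the denominator. Factoring,
  z^3 - z^2 - 2*I*z + 2*I = (z - 1)*(z - 1 - I)*(z + 1 + I)
so the candidates are z = 1, z = 1 + I, z = -1 - I.

Check the numerator P(z) = 2*z^2 + 2 at each one:
  P(1) = 4 ≠ 0, so z = 1 is a (simple) pole.
  P(1 + I) = 2 + 4*I ≠ 0, so z = 1 + I is a (simple) pole.
  P(-1 - I) = 2 + 4*I ≠ 0, so z = -1 - I is a (simple) pole.

Poles of f: {-1 - I, 1, 1 + I}

Final answer: {-1 - I, 1, 1 + I}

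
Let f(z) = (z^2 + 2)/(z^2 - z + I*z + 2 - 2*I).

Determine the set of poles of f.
{-2*I, 1 + I}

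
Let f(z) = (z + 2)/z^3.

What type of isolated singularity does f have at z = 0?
Write f(z) = g(z)/z^3 with g(z) = z + 2.
g is entire and g(0) = 2 ≠ 0, so no factor of (z) cancels: the Laurent expansion of f about z = 0 starts at the power -3, i.e. lim_{z→z₀} (z - z₀)^3 f(z) = 2 is finite and nonzero.
So z = 0 is a pole of order 3.

Final answer: pole of order 3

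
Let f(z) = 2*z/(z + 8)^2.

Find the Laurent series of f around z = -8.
Put w = z - (-8), i.e. z = w - 8. The denominator is w^2, so it suffices to rewrite the numerator in powers of w.

P(z) = 2*z
P(w - 8) = -16 + 2*w

Dividing each term by w^2:
  f = -16/w^2 + 2/w

Substituting back w = z + 8:
  f(z) = -16/(z + 8)^2 + 2/(z + 8)

The series is finite because the numerator is a polynomial; the negative powers form the principal part, and the coefficient of 1/(z + 8) gives Res(f, -8) = 2.

Final answer: -16/(z + 8)^2 + 2/(z + 8)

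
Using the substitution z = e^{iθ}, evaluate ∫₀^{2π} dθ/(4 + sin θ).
Call the integral J. The integrand is 2π-periodic and we integrate over a full period, so shifting θ does not change the value (θ → θ + π/2 turns sin θ into cos θ). Hence
  J = ∫₀^{2π} dθ/(4 + cos θ).
Put z = e^{iθ}: then cos θ = (z + 1/z)/2, dθ = dz/(iz), and z runs once counterclockwise around |z| = 1:
  J = ∮_{|z|=1} 1/(4 + (z + 1/z)/2) · dz/(iz) = (2/i) ∮_{|z|=1} dz/(z^2 + 8*z + 1).
The roots of z^2 + 8*z + 1 are z = (-4 ± sqrt(4^2 - 1^2)), with sqrt(15) = sqrt(15); their product is 1, so only z₊ = -4 + sqrt(15) lies inside the unit circle (z₋ = -4 - sqrt(15) lies outside).
z₊ is a simple zero of q(z) = z^2 + 8*z + 1, so Res(1/q, z₊) = 1/q'(z₊) with q'(z) = 2*z + 8; and q'(z₊) = (z₊ - z₋) = 2*sqrt(15).
Therefore J = (2/i) · 2πi · 1/(2*sqrt(15)) = 2*pi/(sqrt(15)) = 2*sqrt(15)*pi/15

Final answer: 2*sqrt(15)*pi/15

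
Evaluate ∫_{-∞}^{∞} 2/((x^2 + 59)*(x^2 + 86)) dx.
Let f(z) = 2/((z^2 + 59)*(z^2 + 86)). The denominator has no real zeros and deg Q - deg P = 4 ≥ 2, so the integral of f over the upper semicircle |z| = R tends to 0 as R → ∞. Closing the contour in the upper half-plane,
  ∫_{-∞}^{∞} f(x) dx = 2πi · Σ Res(f, z_k)  over the poles with Im z_k > 0.

Zeros of the denominator: z^2 + 59 = 0 gives z = ±sqrt(59)*I; z^2 + 86 = 0 gives z = ±sqrt(86)*I.
Upper half-plane: z = sqrt(59)*I, z = sqrt(86)*I (simple).

Each pole is a simple zero of Q(z) = z^4 + 145*z^2 + 5074, so Res(f, z₀) = P(z₀)/Q'(z₀) with P(z) = 2, Q'(z) = 4*z^3 + 290*z:
  Res(f, sqrt(59)*I) = (2)/(54*sqrt(59)*I) = -sqrt(59)*I/1593
  Res(f, sqrt(86)*I) = (2)/(-54*sqrt(86)*I) = sqrt(86)*I/2322

Sum of residues: I*(-sqrt(59)/1593 + sqrt(86)/2322)
∫_{-∞}^{∞} f(x) dx = 2πi · (I*(-sqrt(59)/1593 + sqrt(86)/2322)) = pi*(-59*sqrt(86) + 86*sqrt(59))/68499

Final answer: pi*(-59*sqrt(86) + 86*sqrt(59))/68499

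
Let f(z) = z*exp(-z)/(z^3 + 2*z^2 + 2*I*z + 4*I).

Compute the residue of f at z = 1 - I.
(3/20 + I/20)*exp(-1 + I)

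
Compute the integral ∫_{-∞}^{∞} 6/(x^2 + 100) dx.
Let f(z) = 6/(z^2 + 100). The denominator has no real zeros and deg Q - deg P = 2 ≥ 2, so the integral of f over the upper semicircle |z| = R tends to 0 as R → ∞. Closing the contour in the upper half-plane,
  ∫_{-∞}^{∞} f(x) dx = 2πi · Σ Res(f, z_k)  over the poles with Im z_k > 0.

Zeros of the denominator: z^2 + 100 = 0 gives z = ±10*I.
Upper half-plane: z = 10*I (simple).

Each pole is a simple zero of Q(z) = z^2 + 100, so Res(f, z₀) = P(z₀)/Q'(z₀) with P(z) = 6, Q'(z) = 2*z:
  Res(f, 10*I) = (6)/(20*I) = -3*I/10

∫_{-∞}^{∞} f(x) dx = 2πi · (-3*I/10) = 3*pi/5

Final answer: 3*pi/5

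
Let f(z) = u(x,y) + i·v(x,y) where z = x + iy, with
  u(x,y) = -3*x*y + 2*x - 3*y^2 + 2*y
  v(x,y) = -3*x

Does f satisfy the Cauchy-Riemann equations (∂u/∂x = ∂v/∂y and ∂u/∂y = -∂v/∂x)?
∂u/∂x = 2 - 3*y
∂v/∂y = 0
∂u/∂y = -3*x - 6*y + 2
∂v/∂x = -3
∂u/∂x ≠ ∂v/∂y and ∂u/∂y ≠ -∂v/∂x; the Cauchy-Riemann equations are not satisfied, so f is not analytic.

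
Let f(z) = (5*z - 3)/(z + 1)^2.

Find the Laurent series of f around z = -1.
Put w = z - (-1), i.e. z = w - 1. The denominator is w^2, so it suffices to rewrite the numerator in powers of w.

P(z) = 5*z - 3
P(w - 1) = -8 + 5*w

Dividing each term by w^2:
  f = -8/w^2 + 5/w

Substituting back w = z + 1:
  f(z) = -8/(z + 1)^2 + 5/(z + 1)

The series is finite because the numerator is a polynomial; the negative powers form the principal part, and the coefficient of 1/(z + 1) gives Res(f, -1) = 5.

Final answer: -8/(z + 1)^2 + 5/(z + 1)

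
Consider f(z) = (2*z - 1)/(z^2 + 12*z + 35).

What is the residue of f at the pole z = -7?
15/2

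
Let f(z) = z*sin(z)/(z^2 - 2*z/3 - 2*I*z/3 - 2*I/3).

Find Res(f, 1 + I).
3*sin(1 + I)/4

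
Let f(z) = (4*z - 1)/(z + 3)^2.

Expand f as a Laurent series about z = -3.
Put w = z - (-3), i.e. z = w - 3. The denominator is w^2, so it suffices to rewrite the numerator in powers of w.

P(z) = 4*z - 1
P(w - 3) = -13 + 4*w

Dividing each term by w^2:
  f = -13/w^2 + 4/w

Substituting back w = z + 3:
  f(z) = -13/(z + 3)^2 + 4/(z + 3)

The series is finite because the numerator is a polynomial; the negative powers form the principal part, and the coefficient of 1/(z + 3) gives Res(f, -3) = 4.

Final answer: -13/(z + 3)^2 + 4/(z + 3)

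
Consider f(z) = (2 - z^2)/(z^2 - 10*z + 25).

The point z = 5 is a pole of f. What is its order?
Factor the denominator:
  z^2 - 10*z + 25 = (z - 5)^2

The numerator P(z) = 2 - z^2 has P(5) = -23 ≠ 0, so no factor of (z - 5) cancels.
Near z = 5 we can therefore write f(z) = g(z)/(z - 5)^2 with g analytic at 5 and g(5) ≠ 0 (g is just the numerator).

Hence z = 5 is a pole of order 2.

Final answer: 2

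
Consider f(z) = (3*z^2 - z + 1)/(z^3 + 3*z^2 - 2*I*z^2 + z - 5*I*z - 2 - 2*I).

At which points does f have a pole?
The singularities of f are the zeros of the denominator. Factoring,
  z^3 + 3*z^2 - 2*I*z^2 + z - 5*I*z - 2 - 2*I = (z + 2)*(z + 1 - I)*(z - I)
so the candidates are z = -2, z = -1 + I, z = I.

Check the numerator P(z) = 3*z^2 - z + 1 at each one:
  P(-2) = 15 ≠ 0, so z = -2 is a (simple) pole.
  P(-1 + I) = 2 - 7*I ≠ 0, so z = -1 + I is a (simple) pole.
  P(I) = -2 - I ≠ 0, so z = I is a (simple) pole.

Poles of f: {-2, -1 + I, I}

Final answer: {-2, -1 + I, I}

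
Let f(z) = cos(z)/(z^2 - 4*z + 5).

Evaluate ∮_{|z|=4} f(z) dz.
By the residue theorem, ∮_C f(z) dz = 2πi · (sum of the residues of f at the poles inside |z| = 4).

The denominator factors as (z - 2 - I)*(z - 2 + I), so the singularities of f are simple poles at z = 2 + I, z = 2 - I.
  |2 + I|² = 5 < 16 = 4², so this pole is inside the contour.
  |2 - I|² = 5 < 16 = 4², so this pole is inside the contour.

With P(z) = cos(z) and Q(z) = z^2 - 4*z + 5, each pole is simple, so Res(f, z₀) = P(z₀)/Q'(z₀) with Q'(z) = 2*z - 4.
  Res(f, 2 + I) = P(2 + I)/Q'(2 + I) = (cos(2 + I))/(2*I) = -I*cos(2 + I)/2
  Res(f, 2 - I) = P(2 - I)/Q'(2 - I) = (cos(2 - I))/(-2*I) = I*cos(2 - I)/2

Sum of residues inside C: I*cos(2 - I)/2 - I*cos(2 + I)/2
∮_C f(z) dz = 2πi · (I*cos(2 - I)/2 - I*cos(2 + I)/2) = pi*cos(2 + I) - pi*cos(2 - I)

Final answer: pi*cos(2 + I) - pi*cos(2 - I)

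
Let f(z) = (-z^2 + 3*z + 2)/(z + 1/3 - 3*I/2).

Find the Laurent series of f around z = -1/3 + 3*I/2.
Put w = z - (-1/3 + 3*I/2), i.e. z = w - 1/3 + 3*I/2. The denominator is w, so it suffices to rewrite the numerator in powers of w.

P(z) = -z^2 + 3*z + 2
P(w - 1/3 + 3*I/2) = 113/36 + 11*I/2 + (11/3 - 3*I)*w - w^2

Dividing each term by w:
  f = (113/36 + 11*I/2)/w + 11/3 - 3*I - w

Substituting back w = z + 1/3 - 3*I/2:
  f(z) = (113/36 + 11*I/2)/(z + 1/3 - 3*I/2) + 11/3 - 3*I - (z + 1/3 - 3*I/2)

The series is finite because the numerator is a polynomial; the negative powers form the principal part, and the coefficient of 1/(z + 1/3 - 3*I/2) gives Res(f, -1/3 + 3*I/2) = 113/36 + 11*I/2.

Final answer: (113/36 + 11*I/2)/(z + 1/3 - 3*I/2) + 11/3 - 3*I - (z + 1/3 - 3*I/2)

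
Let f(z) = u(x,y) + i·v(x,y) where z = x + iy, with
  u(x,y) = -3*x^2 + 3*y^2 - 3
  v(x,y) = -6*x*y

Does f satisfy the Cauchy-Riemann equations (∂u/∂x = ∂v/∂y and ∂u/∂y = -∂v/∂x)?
∂u/∂x = -6*x
∂v/∂y = -6*x
∂u/∂y = 6*y
∂v/∂x = -6*y
∂u/∂x = ∂v/∂y and ∂u/∂y = -∂v/∂x hold identically; f is analytic.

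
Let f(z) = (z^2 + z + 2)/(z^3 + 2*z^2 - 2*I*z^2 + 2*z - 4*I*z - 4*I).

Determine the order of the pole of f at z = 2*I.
Factor the denominator:
  z^3 + 2*z^2 - 2*I*z^2 + 2*z - 4*I*z - 4*I = (z - 2*I)*(z + 1 + I)*(z + 1 - I)

The numerator P(z) = z^2 + z + 2 has P(2*I) = -2 + 2*I ≠ 0, so no factor of (z - 2*I) cancels.
Near z = 2*I we can therefore write f(z) = g(z)/(z - 2*I) with g analytic at 2*I and g(2*I) ≠ 0 (g is the numerator divided by the remaining denominator factors).

Hence z = 2*I is a pole of order 1.

Final answer: 1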